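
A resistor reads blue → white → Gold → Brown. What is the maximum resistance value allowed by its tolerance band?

6.969 Ω

Blue → 6 (first significant figure)
White → 9 (second significant figure)
Gold → ×0.1 multiplier
Brown → ±1% tolerance
69 × 0.1 = 6.9 Ω
Maximum = 6.9 × (1 + 1/100) = 6.969 Ω.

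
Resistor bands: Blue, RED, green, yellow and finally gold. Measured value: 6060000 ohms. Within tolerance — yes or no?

Blue → 6 (first significant figure)
Red → 2 (second significant figure)
Green → 5 (third significant figure)
Yellow → ×10^4 multiplier
Gold → ±5% tolerance
625 × 10000 = 6250000 Ω
Allowed range: 5937500 Ω to 6562500 Ω.
6060000 ohms lies inside that range.

yes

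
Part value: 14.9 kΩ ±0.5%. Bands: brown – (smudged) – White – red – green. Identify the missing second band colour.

14900 Ω = 149 × 10^2.
The second band gives digit 4 of the significand, and 4 is yellow.

yellow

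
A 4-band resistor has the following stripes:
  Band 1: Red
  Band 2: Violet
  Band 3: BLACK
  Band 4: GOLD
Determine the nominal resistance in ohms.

27 Ω

Red → 2 (first significant figure)
Violet → 7 (second significant figure)
Black → ×1 multiplier
27 × 1 = 27 Ω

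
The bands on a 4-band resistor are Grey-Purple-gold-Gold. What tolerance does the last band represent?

±5%

The last band, gold, is the tolerance band.
Gold corresponds to ±5%.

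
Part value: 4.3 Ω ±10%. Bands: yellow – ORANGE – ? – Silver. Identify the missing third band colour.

4.3 Ω = 43 × 10^-1.
The third band is the multiplier, 10^-1, which is gold.

gold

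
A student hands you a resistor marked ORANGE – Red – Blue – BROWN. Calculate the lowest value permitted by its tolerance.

Orange → 3 (first significant figure)
Red → 2 (second significant figure)
Blue → ×10^6 multiplier
Brown → ±1% tolerance
32 × 1000000 = 32000000 Ω
Lowest = 32000000 × (1 − 1/100) = 31680000 Ω.

31680000 Ω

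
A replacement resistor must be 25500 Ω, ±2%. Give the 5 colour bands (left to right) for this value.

25500 Ω = 255 × 10^2.
2 → red
5 → green
5 → green
Multiplier 10^2 → red.
±2% tolerance → red.

red, green, green, red, red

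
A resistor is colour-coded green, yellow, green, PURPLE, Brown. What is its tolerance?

±1%

The last band, brown, is the tolerance band.
Brown corresponds to ±1%.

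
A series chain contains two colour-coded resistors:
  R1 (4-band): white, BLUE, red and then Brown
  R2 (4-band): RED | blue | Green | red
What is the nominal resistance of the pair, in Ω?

2609600 Ω

R1: white, blue → 96; red ×10^2 → 9600 Ω.
R2: red, blue → 26; green ×10^5 → 2600000 Ω.
Series: 9600 + 2600000 = 2609600 Ω.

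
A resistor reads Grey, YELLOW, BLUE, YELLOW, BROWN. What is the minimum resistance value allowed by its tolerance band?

Grey → 8 (first significant figure)
Yellow → 4 (second significant figure)
Blue → 6 (third significant figure)
Yellow → ×10^4 multiplier
Brown → ±1% tolerance
846 × 10000 = 8460000 Ω
Minimum = 8460000 × (1 − 1/100) = 8375400 Ω.

8375400 Ω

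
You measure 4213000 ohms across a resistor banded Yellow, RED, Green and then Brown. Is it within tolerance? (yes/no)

yes

Yellow → 4 (first significant figure)
Red → 2 (second significant figure)
Green → ×10^5 multiplier
Brown → ±1% tolerance
42 × 100000 = 4200000 Ω
Allowed range: 4158000 Ω to 4242000 Ω.
4213000 ohms lies inside that range.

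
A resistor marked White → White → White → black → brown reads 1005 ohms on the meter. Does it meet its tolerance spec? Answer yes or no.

White → 9 (first significant figure)
White → 9 (second significant figure)
White → 9 (third significant figure)
Black → ×1 multiplier
Brown → ±1% tolerance
999 × 1 = 999 Ω
Allowed range: 989.01 Ω to 1008.99 Ω.
1005 ohms lies inside that range.

yes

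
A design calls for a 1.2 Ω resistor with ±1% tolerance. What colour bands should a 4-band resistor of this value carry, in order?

brown, red, gold, brown

1.2 Ω = 12 × 10^-1.
1 → brown
2 → red
Multiplier 10^-1 → gold.
±1% tolerance → brown.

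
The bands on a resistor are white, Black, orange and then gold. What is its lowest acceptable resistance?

White → 9 (first significant figure)
Black → 0 (second significant figure)
Orange → ×10^3 multiplier
Gold → ±5% tolerance
90 × 1000 = 90000 Ω
Lowest = 90000 × (1 − 5/100) = 85500 Ω.

85500 Ω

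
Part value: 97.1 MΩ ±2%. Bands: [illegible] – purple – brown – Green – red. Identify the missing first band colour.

white

97100000 Ω = 971 × 10^5.
The first band gives digit 9 of the significand, and 9 is white.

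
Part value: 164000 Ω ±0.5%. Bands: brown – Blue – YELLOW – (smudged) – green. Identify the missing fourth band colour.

164000 Ω = 164 × 10^3.
The fourth band is the multiplier, 10^3, which is orange.

orange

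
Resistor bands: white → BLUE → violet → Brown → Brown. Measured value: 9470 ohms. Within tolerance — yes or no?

White → 9 (first significant figure)
Blue → 6 (second significant figure)
Violet → 7 (third significant figure)
Brown → ×10 multiplier
Brown → ±1% tolerance
967 × 10 = 9670 Ω
Allowed range: 9573.3 Ω to 9766.7 Ω.
9470 ohms lies outside that range.

no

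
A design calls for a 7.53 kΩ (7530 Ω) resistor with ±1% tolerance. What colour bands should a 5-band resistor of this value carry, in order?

violet, green, orange, brown, brown

7530 Ω = 753 × 10^1.
7 → violet
5 → green
3 → orange
Multiplier 10^1 → brown.
±1% tolerance → brown.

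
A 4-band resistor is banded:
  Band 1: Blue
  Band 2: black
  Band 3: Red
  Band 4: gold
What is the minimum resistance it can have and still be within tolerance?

5700 Ω

Blue → 6 (first significant figure)
Black → 0 (second significant figure)
Red → ×10^2 multiplier
Gold → ±5% tolerance
60 × 100 = 6000 Ω
Minimum = 6000 × (1 − 5/100) = 5700 Ω.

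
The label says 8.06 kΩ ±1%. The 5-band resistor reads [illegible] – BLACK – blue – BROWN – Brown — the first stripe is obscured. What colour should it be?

grey

8060 Ω = 806 × 10^1.
The first band gives digit 8 of the significand, and 8 is grey.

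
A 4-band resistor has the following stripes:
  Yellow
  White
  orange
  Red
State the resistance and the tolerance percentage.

49000 Ω ±2%

Yellow → 4 (first significant figure)
White → 9 (second significant figure)
Orange → ×10^3 multiplier
Red → ±2% tolerance
49 × 1000 = 49000 Ω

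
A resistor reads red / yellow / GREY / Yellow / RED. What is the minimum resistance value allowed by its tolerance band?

Red → 2 (first significant figure)
Yellow → 4 (second significant figure)
Grey → 8 (third significant figure)
Yellow → ×10^4 multiplier
Red → ±2% tolerance
248 × 10000 = 2480000 Ω
Minimum = 2480000 × (1 − 2/100) = 2430400 Ω.

2430400 Ω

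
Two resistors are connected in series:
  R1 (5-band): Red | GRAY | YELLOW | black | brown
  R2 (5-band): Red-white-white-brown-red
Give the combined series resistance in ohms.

R1: red, grey, yellow → 284; black ×1 → 284 Ω.
R2: red, white, white → 299; brown ×10 → 2990 Ω.
Series: 284 + 2990 = 3274 Ω.

3274 Ω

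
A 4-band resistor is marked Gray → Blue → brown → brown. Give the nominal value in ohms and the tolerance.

860 Ω ±1%

Grey → 8 (first significant figure)
Blue → 6 (second significant figure)
Brown → ×10 multiplier
Brown → ±1% tolerance
86 × 10 = 860 Ω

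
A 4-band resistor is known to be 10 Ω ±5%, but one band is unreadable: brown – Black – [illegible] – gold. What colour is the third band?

10 Ω = 10 × 10^0.
The third band is the multiplier, 10^0, which is black.

black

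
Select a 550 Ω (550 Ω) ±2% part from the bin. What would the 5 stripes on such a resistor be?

550 Ω = 550 × 10^0.
5 → green
5 → green
0 → black
Multiplier 10^0 → black.
±2% tolerance → red.

green, green, black, black, red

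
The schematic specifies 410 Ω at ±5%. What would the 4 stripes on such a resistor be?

yellow, brown, brown, gold

410 Ω = 41 × 10^1.
4 → yellow
1 → brown
Multiplier 10^1 → brown.
±5% tolerance → gold.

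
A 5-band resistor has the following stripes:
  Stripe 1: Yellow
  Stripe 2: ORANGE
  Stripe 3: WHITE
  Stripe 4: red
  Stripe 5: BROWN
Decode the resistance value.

43900 Ω

Yellow → 4 (first significant figure)
Orange → 3 (second significant figure)
White → 9 (third significant figure)
Red → ×10^2 multiplier
439 × 100 = 43900 Ω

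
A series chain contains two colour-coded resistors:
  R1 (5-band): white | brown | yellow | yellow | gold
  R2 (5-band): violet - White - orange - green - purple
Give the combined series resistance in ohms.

88440000 Ω

R1: white, brown, yellow → 914; yellow ×10^4 → 9140000 Ω.
R2: violet, white, orange → 793; green ×10^5 → 79300000 Ω.
Series: 9140000 + 79300000 = 88440000 Ω.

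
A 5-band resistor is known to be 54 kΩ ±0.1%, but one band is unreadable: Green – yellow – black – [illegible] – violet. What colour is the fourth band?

54000 Ω = 540 × 10^2.
The fourth band is the multiplier, 10^2, which is red.

red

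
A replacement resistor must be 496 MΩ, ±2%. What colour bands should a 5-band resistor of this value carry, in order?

yellow, white, blue, blue, red

496000000 Ω = 496 × 10^6.
4 → yellow
9 → white
6 → blue
Multiplier 10^6 → blue.
±2% tolerance → red.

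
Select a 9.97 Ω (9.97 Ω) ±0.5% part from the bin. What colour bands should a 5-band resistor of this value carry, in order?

9.97 Ω = 997 × 10^-2.
9 → white
9 → white
7 → violet
Multiplier 10^-2 → silver.
±0.5% tolerance → green.

white, white, violet, silver, green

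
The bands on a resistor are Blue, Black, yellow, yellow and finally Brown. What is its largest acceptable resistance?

Blue → 6 (first significant figure)
Black → 0 (second significant figure)
Yellow → 4 (third significant figure)
Yellow → ×10^4 multiplier
Brown → ±1% tolerance
604 × 10000 = 6040000 Ω
Largest = 6040000 × (1 + 1/100) = 6100400 Ω.

6100400 Ω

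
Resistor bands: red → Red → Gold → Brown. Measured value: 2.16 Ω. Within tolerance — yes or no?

Red → 2 (first significant figure)
Red → 2 (second significant figure)
Gold → ×0.1 multiplier
Brown → ±1% tolerance
22 × 0.1 = 2.2 Ω
Allowed range: 2.178 Ω to 2.222 Ω.
2.16 Ω lies outside that range.

no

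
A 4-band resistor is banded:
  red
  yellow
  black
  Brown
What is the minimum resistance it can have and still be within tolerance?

23.76 Ω

Red → 2 (first significant figure)
Yellow → 4 (second significant figure)
Black → ×1 multiplier
Brown → ±1% tolerance
24 × 1 = 24 Ω
Minimum = 24 × (1 − 1/100) = 23.76 Ω.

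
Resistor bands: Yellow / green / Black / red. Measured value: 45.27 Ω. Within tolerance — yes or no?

Yellow → 4 (first significant figure)
Green → 5 (second significant figure)
Black → ×1 multiplier
Red → ±2% tolerance
45 × 1 = 45 Ω
Allowed range: 44.1 Ω to 45.9 Ω.
45.27 Ω lies inside that range.

yes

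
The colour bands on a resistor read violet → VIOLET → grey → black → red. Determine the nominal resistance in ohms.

Violet → 7 (first significant figure)
Violet → 7 (second significant figure)
Grey → 8 (third significant figure)
Black → ×1 multiplier
778 × 1 = 778 Ω

778 Ω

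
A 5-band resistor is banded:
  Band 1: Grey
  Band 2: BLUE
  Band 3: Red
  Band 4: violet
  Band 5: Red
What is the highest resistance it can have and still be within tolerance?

Grey → 8 (first significant figure)
Blue → 6 (second significant figure)
Red → 2 (third significant figure)
Violet → ×10^7 multiplier
Red → ±2% tolerance
862 × 10000000 = 8620000000 Ω
Highest = 8620000000 × (1 + 2/100) = 8792400000 Ω.

8792400000 Ω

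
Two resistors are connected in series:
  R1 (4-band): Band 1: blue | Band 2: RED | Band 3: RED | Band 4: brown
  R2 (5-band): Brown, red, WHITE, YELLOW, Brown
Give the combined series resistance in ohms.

R1: blue, red → 62; red ×10^2 → 6200 Ω.
R2: brown, red, white → 129; yellow ×10^4 → 1290000 Ω.
Series: 6200 + 1290000 = 1296200 Ω.

1296200 Ω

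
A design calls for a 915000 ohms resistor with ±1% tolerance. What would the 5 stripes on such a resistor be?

915000 Ω = 915 × 10^3.
9 → white
1 → brown
5 → green
Multiplier 10^3 → orange.
±1% tolerance → brown.

white, brown, green, orange, brown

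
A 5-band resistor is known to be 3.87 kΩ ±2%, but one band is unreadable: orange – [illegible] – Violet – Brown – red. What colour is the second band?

3870 Ω = 387 × 10^1.
The second band gives digit 8 of the significand, and 8 is grey.

grey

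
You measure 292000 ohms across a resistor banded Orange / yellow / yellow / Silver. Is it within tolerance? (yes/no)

no

Orange → 3 (first significant figure)
Yellow → 4 (second significant figure)
Yellow → ×10^4 multiplier
Silver → ±10% tolerance
34 × 10000 = 340000 Ω
Allowed range: 306000 Ω to 374000 Ω.
292000 ohms lies outside that range.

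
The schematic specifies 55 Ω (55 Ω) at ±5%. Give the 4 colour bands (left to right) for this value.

green, green, black, gold

55 Ω = 55 × 10^0.
5 → green
5 → green
Multiplier 10^0 → black.
±5% tolerance → gold.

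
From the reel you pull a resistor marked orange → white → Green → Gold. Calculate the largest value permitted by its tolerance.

4095000 Ω

Orange → 3 (first significant figure)
White → 9 (second significant figure)
Green → ×10^5 multiplier
Gold → ±5% tolerance
39 × 100000 = 3900000 Ω
Largest = 3900000 × (1 + 5/100) = 4095000 Ω.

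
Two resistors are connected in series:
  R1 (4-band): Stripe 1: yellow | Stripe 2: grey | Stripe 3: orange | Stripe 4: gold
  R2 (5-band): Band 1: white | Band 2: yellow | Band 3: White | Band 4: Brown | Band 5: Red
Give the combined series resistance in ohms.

57490 Ω

R1: yellow, grey → 48; orange ×10^3 → 48000 Ω.
R2: white, yellow, white → 949; brown ×10 → 9490 Ω.
Series: 48000 + 9490 = 57490 Ω.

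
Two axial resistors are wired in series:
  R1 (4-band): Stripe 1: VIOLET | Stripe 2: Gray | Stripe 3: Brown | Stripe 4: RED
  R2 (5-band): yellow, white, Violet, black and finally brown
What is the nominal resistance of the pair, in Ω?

1277 Ω

R1: violet, grey → 78; brown ×10 → 780 Ω.
R2: yellow, white, violet → 497; black ×1 → 497 Ω.
Series: 780 + 497 = 1277 Ω.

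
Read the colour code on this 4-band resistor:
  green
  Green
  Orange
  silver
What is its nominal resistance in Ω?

Green → 5 (first significant figure)
Green → 5 (second significant figure)
Orange → ×10^3 multiplier
55 × 1000 = 55000 Ω

55000 Ω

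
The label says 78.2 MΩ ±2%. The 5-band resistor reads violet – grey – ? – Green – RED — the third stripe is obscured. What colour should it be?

red

78200000 Ω = 782 × 10^5.
The third band gives digit 2 of the significand, and 2 is red.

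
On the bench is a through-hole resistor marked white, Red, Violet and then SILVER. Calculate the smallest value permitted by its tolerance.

828000000 Ω

White → 9 (first significant figure)
Red → 2 (second significant figure)
Violet → ×10^7 multiplier
Silver → ±10% tolerance
92 × 10000000 = 920000000 Ω
Smallest = 920000000 × (1 − 10/100) = 828000000 Ω.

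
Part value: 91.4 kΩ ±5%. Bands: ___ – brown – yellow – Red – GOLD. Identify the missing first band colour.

91400 Ω = 914 × 10^2.
The first band gives digit 9 of the significand, and 9 is white.

white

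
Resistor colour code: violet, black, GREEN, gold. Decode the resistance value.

Violet → 7 (first significant figure)
Black → 0 (second significant figure)
Green → ×10^5 multiplier
70 × 100000 = 7000000 Ω

7000000 Ω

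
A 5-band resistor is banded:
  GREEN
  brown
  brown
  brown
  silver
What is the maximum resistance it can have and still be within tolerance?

Green → 5 (first significant figure)
Brown → 1 (second significant figure)
Brown → 1 (third significant figure)
Brown → ×10 multiplier
Silver → ±10% tolerance
511 × 10 = 5110 Ω
Maximum = 5110 × (1 + 10/100) = 5621 Ω.

5621 Ω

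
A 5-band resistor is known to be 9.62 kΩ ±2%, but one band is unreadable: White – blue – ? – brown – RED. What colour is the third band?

9620 Ω = 962 × 10^1.
The third band gives digit 2 of the significand, and 2 is red.

red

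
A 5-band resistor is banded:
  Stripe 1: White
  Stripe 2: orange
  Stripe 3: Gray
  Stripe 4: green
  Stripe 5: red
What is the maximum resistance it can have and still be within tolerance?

White → 9 (first significant figure)
Orange → 3 (second significant figure)
Grey → 8 (third significant figure)
Green → ×10^5 multiplier
Red → ±2% tolerance
938 × 100000 = 93800000 Ω
Maximum = 93800000 × (1 + 2/100) = 95676000 Ω.

95676000 Ω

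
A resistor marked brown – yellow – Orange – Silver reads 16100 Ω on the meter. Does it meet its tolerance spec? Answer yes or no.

no

Brown → 1 (first significant figure)
Yellow → 4 (second significant figure)
Orange → ×10^3 multiplier
Silver → ±10% tolerance
14 × 1000 = 14000 Ω
Allowed range: 12600 Ω to 15400 Ω.
16100 Ω lies outside that range.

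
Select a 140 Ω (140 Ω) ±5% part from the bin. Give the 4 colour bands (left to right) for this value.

140 Ω = 14 × 10^1.
1 → brown
4 → yellow
Multiplier 10^1 → brown.
±5% tolerance → gold.

brown, yellow, brown, gold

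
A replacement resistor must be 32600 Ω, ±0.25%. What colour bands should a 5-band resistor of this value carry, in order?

32600 Ω = 326 × 10^2.
3 → orange
2 → red
6 → blue
Multiplier 10^2 → red.
±0.25% tolerance → blue.

orange, red, blue, red, blue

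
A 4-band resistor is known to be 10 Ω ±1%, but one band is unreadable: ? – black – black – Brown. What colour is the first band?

10 Ω = 10 × 10^0.
The first band gives digit 1 of the significand, and 1 is brown.

brown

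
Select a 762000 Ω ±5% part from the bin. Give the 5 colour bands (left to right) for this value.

violet, blue, red, orange, gold

762000 Ω = 762 × 10^3.
7 → violet
6 → blue
2 → red
Multiplier 10^3 → orange.
±5% tolerance → gold.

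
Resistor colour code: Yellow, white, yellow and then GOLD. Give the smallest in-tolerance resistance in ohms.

Yellow → 4 (first significant figure)
White → 9 (second significant figure)
Yellow → ×10^4 multiplier
Gold → ±5% tolerance
49 × 10000 = 490000 Ω
Smallest = 490000 × (1 − 5/100) = 465500 Ω.

465500 Ω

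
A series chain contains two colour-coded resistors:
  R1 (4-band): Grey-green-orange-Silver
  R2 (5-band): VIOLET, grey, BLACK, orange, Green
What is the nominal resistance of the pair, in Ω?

R1: grey, green → 85; orange ×10^3 → 85000 Ω.
R2: violet, grey, black → 780; orange ×10^3 → 780000 Ω.
Series: 85000 + 780000 = 865000 Ω.

865000 Ω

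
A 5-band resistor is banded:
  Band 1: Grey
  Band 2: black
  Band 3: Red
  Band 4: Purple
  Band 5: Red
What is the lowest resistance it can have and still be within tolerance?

Grey → 8 (first significant figure)
Black → 0 (second significant figure)
Red → 2 (third significant figure)
Violet → ×10^7 multiplier
Red → ±2% tolerance
802 × 10000000 = 8020000000 Ω
Lowest = 8020000000 × (1 − 2/100) = 7859600000 Ω.

7859600000 Ω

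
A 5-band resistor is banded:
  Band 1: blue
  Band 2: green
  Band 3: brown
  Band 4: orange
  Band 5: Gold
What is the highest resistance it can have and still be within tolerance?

683550 Ω

Blue → 6 (first significant figure)
Green → 5 (second significant figure)
Brown → 1 (third significant figure)
Orange → ×10^3 multiplier
Gold → ±5% tolerance
651 × 1000 = 651000 Ω
Highest = 651000 × (1 + 5/100) = 683550 Ω.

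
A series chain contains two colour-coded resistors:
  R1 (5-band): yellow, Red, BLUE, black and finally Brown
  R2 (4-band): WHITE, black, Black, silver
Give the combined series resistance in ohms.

R1: yellow, red, blue → 426; black ×1 → 426 Ω.
R2: white, black → 90; black ×1 → 90 Ω.
Series: 426 + 90 = 516 Ω.

516 Ω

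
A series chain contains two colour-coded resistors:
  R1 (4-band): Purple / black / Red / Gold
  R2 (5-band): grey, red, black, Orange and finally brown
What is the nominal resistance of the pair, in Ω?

827000 Ω

R1: violet, black → 70; red ×10^2 → 7000 Ω.
R2: grey, red, black → 820; orange ×10^3 → 820000 Ω.
Series: 7000 + 820000 = 827000 Ω.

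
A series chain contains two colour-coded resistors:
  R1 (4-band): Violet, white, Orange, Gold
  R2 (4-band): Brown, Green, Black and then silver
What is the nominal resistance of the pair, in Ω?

79015 Ω

R1: violet, white → 79; orange ×10^3 → 79000 Ω.
R2: brown, green → 15; black ×1 → 15 Ω.
Series: 79000 + 15 = 79015 Ω.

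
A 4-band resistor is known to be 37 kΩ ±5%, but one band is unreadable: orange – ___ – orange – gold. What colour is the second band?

violet

37000 Ω = 37 × 10^3.
The second band gives digit 7 of the significand, and 7 is violet.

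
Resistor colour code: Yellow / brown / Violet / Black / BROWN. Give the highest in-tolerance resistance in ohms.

Yellow → 4 (first significant figure)
Brown → 1 (second significant figure)
Violet → 7 (third significant figure)
Black → ×1 multiplier
Brown → ±1% tolerance
417 × 1 = 417 Ω
Highest = 417 × (1 + 1/100) = 421.17 Ω.

421.17 Ω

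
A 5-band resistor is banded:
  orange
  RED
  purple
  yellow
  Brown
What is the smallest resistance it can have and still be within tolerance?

3237300 Ω

Orange → 3 (first significant figure)
Red → 2 (second significant figure)
Violet → 7 (third significant figure)
Yellow → ×10^4 multiplier
Brown → ±1% tolerance
327 × 10000 = 3270000 Ω
Smallest = 3270000 × (1 − 1/100) = 3237300 Ω.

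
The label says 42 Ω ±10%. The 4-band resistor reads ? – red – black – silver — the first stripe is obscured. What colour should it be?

42 Ω = 42 × 10^0.
The first band gives digit 4 of the significand, and 4 is yellow.

yellow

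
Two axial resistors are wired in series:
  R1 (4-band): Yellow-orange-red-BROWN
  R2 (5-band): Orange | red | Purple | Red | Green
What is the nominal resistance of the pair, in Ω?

R1: yellow, orange → 43; red ×10^2 → 4300 Ω.
R2: orange, red, violet → 327; red ×10^2 → 32700 Ω.
Series: 4300 + 32700 = 37000 Ω.

37000 Ω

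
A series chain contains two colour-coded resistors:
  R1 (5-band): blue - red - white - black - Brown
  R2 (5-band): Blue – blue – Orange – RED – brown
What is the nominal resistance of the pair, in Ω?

66929 Ω

R1: blue, red, white → 629; black ×1 → 629 Ω.
R2: blue, blue, orange → 663; red ×10^2 → 66300 Ω.
Series: 629 + 66300 = 66929 Ω.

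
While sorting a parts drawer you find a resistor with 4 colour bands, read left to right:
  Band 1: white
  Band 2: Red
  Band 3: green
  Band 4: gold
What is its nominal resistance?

White → 9 (first significant figure)
Red → 2 (second significant figure)
Green → ×10^5 multiplier
92 × 100000 = 9200000 Ω

9200000 Ω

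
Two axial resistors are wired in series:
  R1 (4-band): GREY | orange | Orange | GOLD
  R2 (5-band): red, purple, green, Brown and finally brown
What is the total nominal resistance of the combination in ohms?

85750 Ω

R1: grey, orange → 83; orange ×10^3 → 83000 Ω.
R2: red, violet, green → 275; brown ×10 → 2750 Ω.
Series: 83000 + 2750 = 85750 Ω.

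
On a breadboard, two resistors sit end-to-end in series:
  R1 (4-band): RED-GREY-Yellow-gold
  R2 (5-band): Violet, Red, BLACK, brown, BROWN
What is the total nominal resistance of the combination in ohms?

R1: red, grey → 28; yellow ×10^4 → 280000 Ω.
R2: violet, red, black → 720; brown ×10 → 7200 Ω.
Series: 280000 + 7200 = 287200 Ω.

287200 Ω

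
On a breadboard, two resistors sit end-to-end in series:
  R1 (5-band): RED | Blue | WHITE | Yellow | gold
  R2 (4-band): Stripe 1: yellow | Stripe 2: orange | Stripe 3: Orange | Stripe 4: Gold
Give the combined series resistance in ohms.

2733000 Ω

R1: red, blue, white → 269; yellow ×10^4 → 2690000 Ω.
R2: yellow, orange → 43; orange ×10^3 → 43000 Ω.
Series: 2690000 + 43000 = 2733000 Ω.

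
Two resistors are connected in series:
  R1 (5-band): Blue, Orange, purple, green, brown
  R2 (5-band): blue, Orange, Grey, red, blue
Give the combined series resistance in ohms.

R1: blue, orange, violet → 637; green ×10^5 → 63700000 Ω.
R2: blue, orange, grey → 638; red ×10^2 → 63800 Ω.
Series: 63700000 + 63800 = 63763800 Ω.

63763800 Ω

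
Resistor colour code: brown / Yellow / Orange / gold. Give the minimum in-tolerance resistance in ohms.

Brown → 1 (first significant figure)
Yellow → 4 (second significant figure)
Orange → ×10^3 multiplier
Gold → ±5% tolerance
14 × 1000 = 14000 Ω
Minimum = 14000 × (1 − 5/100) = 13300 Ω.

13300 Ω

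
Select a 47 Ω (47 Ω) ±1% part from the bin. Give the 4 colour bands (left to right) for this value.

47 Ω = 47 × 10^0.
4 → yellow
7 → violet
Multiplier 10^0 → black.
±1% tolerance → brown.

yellow, violet, black, brown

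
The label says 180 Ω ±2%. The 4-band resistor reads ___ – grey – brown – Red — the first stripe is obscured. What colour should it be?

180 Ω = 18 × 10^1.
The first band gives digit 1 of the significand, and 1 is brown.

brown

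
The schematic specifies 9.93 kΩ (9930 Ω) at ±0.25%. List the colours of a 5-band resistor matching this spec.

9930 Ω = 993 × 10^1.
9 → white
9 → white
3 → orange
Multiplier 10^1 → brown.
±0.25% tolerance → blue.

white, white, orange, brown, blue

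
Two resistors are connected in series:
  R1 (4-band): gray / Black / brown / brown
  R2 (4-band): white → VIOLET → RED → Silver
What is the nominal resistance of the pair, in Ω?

R1: grey, black → 80; brown ×10 → 800 Ω.
R2: white, violet → 97; red ×10^2 → 9700 Ω.
Series: 800 + 9700 = 10500 Ω.

10500 Ω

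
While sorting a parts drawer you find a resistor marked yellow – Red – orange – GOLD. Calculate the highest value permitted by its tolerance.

44100 Ω

Yellow → 4 (first significant figure)
Red → 2 (second significant figure)
Orange → ×10^3 multiplier
Gold → ±5% tolerance
42 × 1000 = 42000 Ω
Highest = 42000 × (1 + 5/100) = 44100 Ω.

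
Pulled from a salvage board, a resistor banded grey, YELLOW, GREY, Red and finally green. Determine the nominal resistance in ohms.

Grey → 8 (first significant figure)
Yellow → 4 (second significant figure)
Grey → 8 (third significant figure)
Red → ×10^2 multiplier
848 × 100 = 84800 Ω

84800 Ω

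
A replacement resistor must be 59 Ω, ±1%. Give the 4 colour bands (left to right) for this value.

59 Ω = 59 × 10^0.
5 → green
9 → white
Multiplier 10^0 → black.
±1% tolerance → brown.

green, white, black, brown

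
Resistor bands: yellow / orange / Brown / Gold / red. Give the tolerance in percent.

The last band, red, is the tolerance band.
Red corresponds to ±2%.

±2%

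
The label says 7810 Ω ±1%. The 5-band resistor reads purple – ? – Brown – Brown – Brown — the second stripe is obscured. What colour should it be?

grey

7810 Ω = 781 × 10^1.
The second band gives digit 8 of the significand, and 8 is grey.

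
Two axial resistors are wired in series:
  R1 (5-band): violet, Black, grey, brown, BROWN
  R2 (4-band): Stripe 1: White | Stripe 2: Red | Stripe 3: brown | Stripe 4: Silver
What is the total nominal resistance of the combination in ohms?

R1: violet, black, grey → 708; brown ×10 → 7080 Ω.
R2: white, red → 92; brown ×10 → 920 Ω.
Series: 7080 + 920 = 8000 Ω.

8000 Ω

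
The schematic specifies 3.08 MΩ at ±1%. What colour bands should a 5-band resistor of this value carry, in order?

3080000 Ω = 308 × 10^4.
3 → orange
0 → black
8 → grey
Multiplier 10^4 → yellow.
±1% tolerance → brown.

orange, black, grey, yellow, brown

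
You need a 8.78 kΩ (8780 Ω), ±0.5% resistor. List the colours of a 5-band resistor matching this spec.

8780 Ω = 878 × 10^1.
8 → grey
7 → violet
8 → grey
Multiplier 10^1 → brown.
±0.5% tolerance → green.

grey, violet, grey, brown, green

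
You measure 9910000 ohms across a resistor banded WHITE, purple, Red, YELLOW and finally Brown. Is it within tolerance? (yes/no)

no

White → 9 (first significant figure)
Violet → 7 (second significant figure)
Red → 2 (third significant figure)
Yellow → ×10^4 multiplier
Brown → ±1% tolerance
972 × 10000 = 9720000 Ω
Allowed range: 9622800 Ω to 9817200 Ω.
9910000 ohms lies outside that range.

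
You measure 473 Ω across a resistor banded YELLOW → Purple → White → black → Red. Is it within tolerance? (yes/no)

yes

Yellow → 4 (first significant figure)
Violet → 7 (second significant figure)
White → 9 (third significant figure)
Black → ×1 multiplier
Red → ±2% tolerance
479 × 1 = 479 Ω
Allowed range: 469.42 Ω to 488.58 Ω.
473 Ω lies inside that range.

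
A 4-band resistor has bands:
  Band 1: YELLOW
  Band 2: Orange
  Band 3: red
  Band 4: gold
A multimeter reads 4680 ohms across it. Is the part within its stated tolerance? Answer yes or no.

no

Yellow → 4 (first significant figure)
Orange → 3 (second significant figure)
Red → ×10^2 multiplier
Gold → ±5% tolerance
43 × 100 = 4300 Ω
Allowed range: 4085 Ω to 4515 Ω.
4680 ohms lies outside that range.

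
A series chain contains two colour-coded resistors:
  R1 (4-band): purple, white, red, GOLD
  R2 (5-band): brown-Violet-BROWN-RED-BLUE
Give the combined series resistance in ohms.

R1: violet, white → 79; red ×10^2 → 7900 Ω.
R2: brown, violet, brown → 171; red ×10^2 → 17100 Ω.
Series: 7900 + 17100 = 25000 Ω.

25000 Ω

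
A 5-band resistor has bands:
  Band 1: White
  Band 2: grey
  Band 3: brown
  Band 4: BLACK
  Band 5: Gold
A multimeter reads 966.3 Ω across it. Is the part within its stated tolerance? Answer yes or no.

yes

White → 9 (first significant figure)
Grey → 8 (second significant figure)
Brown → 1 (third significant figure)
Black → ×1 multiplier
Gold → ±5% tolerance
981 × 1 = 981 Ω
Allowed range: 931.95 Ω to 1030.05 Ω.
966.3 Ω lies inside that range.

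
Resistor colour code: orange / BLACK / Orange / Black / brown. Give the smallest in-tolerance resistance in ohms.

299.97 Ω

Orange → 3 (first significant figure)
Black → 0 (second significant figure)
Orange → 3 (third significant figure)
Black → ×1 multiplier
Brown → ±1% tolerance
303 × 1 = 303 Ω
Smallest = 303 × (1 − 1/100) = 299.97 Ω.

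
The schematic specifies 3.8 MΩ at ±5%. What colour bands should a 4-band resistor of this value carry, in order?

orange, grey, green, gold

3800000 Ω = 38 × 10^5.
3 → orange
8 → grey
Multiplier 10^5 → green.
±5% tolerance → gold.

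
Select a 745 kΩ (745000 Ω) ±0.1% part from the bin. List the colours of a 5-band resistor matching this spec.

violet, yellow, green, orange, violet

745000 Ω = 745 × 10^3.
7 → violet
4 → yellow
5 → green
Multiplier 10^3 → orange.
±0.1% tolerance → violet.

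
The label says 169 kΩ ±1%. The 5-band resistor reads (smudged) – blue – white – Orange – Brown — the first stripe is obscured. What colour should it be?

169000 Ω = 169 × 10^3.
The first band gives digit 1 of the significand, and 1 is brown.

brown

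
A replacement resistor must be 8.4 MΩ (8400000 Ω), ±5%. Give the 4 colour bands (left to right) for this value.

8400000 Ω = 84 × 10^5.
8 → grey
4 → yellow
Multiplier 10^5 → green.
±5% tolerance → gold.

grey, yellow, green, gold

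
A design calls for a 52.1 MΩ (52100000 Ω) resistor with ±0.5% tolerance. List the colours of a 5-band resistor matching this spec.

52100000 Ω = 521 × 10^5.
5 → green
2 → red
1 → brown
Multiplier 10^5 → green.
±0.5% tolerance → green.

green, red, brown, green, green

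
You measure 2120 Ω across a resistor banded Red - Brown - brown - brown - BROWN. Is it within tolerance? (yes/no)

yes

Red → 2 (first significant figure)
Brown → 1 (second significant figure)
Brown → 1 (third significant figure)
Brown → ×10 multiplier
Brown → ±1% tolerance
211 × 10 = 2110 Ω
Allowed range: 2088.9 Ω to 2131.1 Ω.
2120 Ω lies inside that range.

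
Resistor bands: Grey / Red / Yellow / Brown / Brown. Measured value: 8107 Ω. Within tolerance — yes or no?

no

Grey → 8 (first significant figure)
Red → 2 (second significant figure)
Yellow → 4 (third significant figure)
Brown → ×10 multiplier
Brown → ±1% tolerance
824 × 10 = 8240 Ω
Allowed range: 8157.6 Ω to 8322.4 Ω.
8107 Ω lies outside that range.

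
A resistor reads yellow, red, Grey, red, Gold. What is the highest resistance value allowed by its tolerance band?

Yellow → 4 (first significant figure)
Red → 2 (second significant figure)
Grey → 8 (third significant figure)
Red → ×10^2 multiplier
Gold → ±5% tolerance
428 × 100 = 42800 Ω
Highest = 42800 × (1 + 5/100) = 44940 Ω.

44940 Ω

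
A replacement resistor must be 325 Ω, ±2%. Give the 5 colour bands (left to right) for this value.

325 Ω = 325 × 10^0.
3 → orange
2 → red
5 → green
Multiplier 10^0 → black.
±2% tolerance → red.

orange, red, green, black, red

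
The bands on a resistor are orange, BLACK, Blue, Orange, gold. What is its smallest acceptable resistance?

290700 Ω

Orange → 3 (first significant figure)
Black → 0 (second significant figure)
Blue → 6 (third significant figure)
Orange → ×10^3 multiplier
Gold → ±5% tolerance
306 × 1000 = 306000 Ω
Smallest = 306000 × (1 − 5/100) = 290700 Ω.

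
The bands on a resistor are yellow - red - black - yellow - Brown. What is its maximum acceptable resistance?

Yellow → 4 (first significant figure)
Red → 2 (second significant figure)
Black → 0 (third significant figure)
Yellow → ×10^4 multiplier
Brown → ±1% tolerance
420 × 10000 = 4200000 Ω
Maximum = 4200000 × (1 + 1/100) = 4242000 Ω.

4242000 Ω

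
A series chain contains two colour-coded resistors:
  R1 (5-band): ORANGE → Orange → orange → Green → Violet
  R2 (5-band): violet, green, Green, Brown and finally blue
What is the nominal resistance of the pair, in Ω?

R1: orange, orange, orange → 333; green ×10^5 → 33300000 Ω.
R2: violet, green, green → 755; brown ×10 → 7550 Ω.
Series: 33300000 + 7550 = 33307550 Ω.

33307550 Ω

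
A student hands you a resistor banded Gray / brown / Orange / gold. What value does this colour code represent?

Grey → 8 (first significant figure)
Brown → 1 (second significant figure)
Orange → ×10^3 multiplier
81 × 1000 = 81000 Ω

81000 Ω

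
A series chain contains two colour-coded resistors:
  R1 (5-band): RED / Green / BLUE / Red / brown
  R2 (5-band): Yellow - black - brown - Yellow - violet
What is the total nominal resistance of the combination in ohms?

R1: red, green, blue → 256; red ×10^2 → 25600 Ω.
R2: yellow, black, brown → 401; yellow ×10^4 → 4010000 Ω.
Series: 25600 + 4010000 = 4035600 Ω.

4035600 Ω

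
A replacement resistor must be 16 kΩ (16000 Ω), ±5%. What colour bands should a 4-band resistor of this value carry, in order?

16000 Ω = 16 × 10^3.
1 → brown
6 → blue
Multiplier 10^3 → orange.
±5% tolerance → gold.

brown, blue, orange, gold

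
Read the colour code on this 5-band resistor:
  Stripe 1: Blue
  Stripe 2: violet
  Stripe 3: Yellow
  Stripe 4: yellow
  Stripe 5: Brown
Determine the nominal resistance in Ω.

Blue → 6 (first significant figure)
Violet → 7 (second significant figure)
Yellow → 4 (third significant figure)
Yellow → ×10^4 multiplier
674 × 10000 = 6740000 Ω

6740000 Ω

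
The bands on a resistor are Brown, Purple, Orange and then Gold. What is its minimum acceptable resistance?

Brown → 1 (first significant figure)
Violet → 7 (second significant figure)
Orange → ×10^3 multiplier
Gold → ±5% tolerance
17 × 1000 = 17000 Ω
Minimum = 17000 × (1 − 5/100) = 16150 Ω.

16150 Ω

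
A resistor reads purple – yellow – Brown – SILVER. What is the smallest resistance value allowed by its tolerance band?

666 Ω

Violet → 7 (first significant figure)
Yellow → 4 (second significant figure)
Brown → ×10 multiplier
Silver → ±10% tolerance
74 × 10 = 740 Ω
Smallest = 740 × (1 − 10/100) = 666 Ω.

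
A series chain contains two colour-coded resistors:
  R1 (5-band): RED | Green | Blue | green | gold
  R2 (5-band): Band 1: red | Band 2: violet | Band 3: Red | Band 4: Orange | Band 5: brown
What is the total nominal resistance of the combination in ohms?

25872000 Ω

R1: red, green, blue → 256; green ×10^5 → 25600000 Ω.
R2: red, violet, red → 272; orange ×10^3 → 272000 Ω.
Series: 25600000 + 272000 = 25872000 Ω.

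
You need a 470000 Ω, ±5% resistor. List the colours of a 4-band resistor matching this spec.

yellow, violet, yellow, gold

470000 Ω = 47 × 10^4.
4 → yellow
7 → violet
Multiplier 10^4 → yellow.
±5% tolerance → gold.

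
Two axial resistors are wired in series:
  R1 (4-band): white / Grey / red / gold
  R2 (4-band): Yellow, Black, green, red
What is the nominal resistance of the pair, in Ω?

4009800 Ω

R1: white, grey → 98; red ×10^2 → 9800 Ω.
R2: yellow, black → 40; green ×10^5 → 4000000 Ω.
Series: 9800 + 4000000 = 4009800 Ω.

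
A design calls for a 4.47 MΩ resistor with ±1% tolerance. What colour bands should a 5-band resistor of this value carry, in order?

4470000 Ω = 447 × 10^4.
4 → yellow
4 → yellow
7 → violet
Multiplier 10^4 → yellow.
±1% tolerance → brown.

yellow, yellow, violet, yellow, brown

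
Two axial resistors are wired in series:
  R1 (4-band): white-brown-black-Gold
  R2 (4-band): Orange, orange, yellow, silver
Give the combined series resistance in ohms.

R1: white, brown → 91; black ×1 → 91 Ω.
R2: orange, orange → 33; yellow ×10^4 → 330000 Ω.
Series: 91 + 330000 = 330091 Ω.

330091 Ω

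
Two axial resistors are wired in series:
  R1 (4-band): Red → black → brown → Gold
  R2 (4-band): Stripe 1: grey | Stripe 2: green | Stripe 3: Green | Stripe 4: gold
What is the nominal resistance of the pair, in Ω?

R1: red, black → 20; brown ×10 → 200 Ω.
R2: grey, green → 85; green ×10^5 → 8500000 Ω.
Series: 200 + 8500000 = 8500200 Ω.

8500200 Ω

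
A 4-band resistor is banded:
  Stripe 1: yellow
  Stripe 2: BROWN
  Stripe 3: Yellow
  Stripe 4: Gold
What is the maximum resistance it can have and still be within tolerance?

Yellow → 4 (first significant figure)
Brown → 1 (second significant figure)
Yellow → ×10^4 multiplier
Gold → ±5% tolerance
41 × 10000 = 410000 Ω
Maximum = 410000 × (1 + 5/100) = 430500 Ω.

430500 Ω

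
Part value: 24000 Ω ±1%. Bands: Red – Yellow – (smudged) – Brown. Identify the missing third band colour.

24000 Ω = 24 × 10^3.
The third band is the multiplier, 10^3, which is orange.

orange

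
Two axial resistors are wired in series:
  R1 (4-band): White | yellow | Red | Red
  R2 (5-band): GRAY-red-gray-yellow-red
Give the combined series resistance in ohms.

8289400 Ω

R1: white, yellow → 94; red ×10^2 → 9400 Ω.
R2: grey, red, grey → 828; yellow ×10^4 → 8280000 Ω.
Series: 9400 + 8280000 = 8289400 Ω.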